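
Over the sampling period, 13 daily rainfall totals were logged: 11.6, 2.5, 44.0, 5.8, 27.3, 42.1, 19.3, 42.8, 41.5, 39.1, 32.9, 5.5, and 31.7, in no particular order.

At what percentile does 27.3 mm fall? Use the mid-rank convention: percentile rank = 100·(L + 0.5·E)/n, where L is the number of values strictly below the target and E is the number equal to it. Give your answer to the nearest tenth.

Sorted: 2.5, 5.5, 5.8, 11.6, 19.3, 27.3, 31.7, 32.9, 39.1, 41.5, 42.1, 42.8, 44.0.
Count below 27.3: L = 5; count equal: E = 1; n = 13.
Percentile rank = 100·(5 + 0.5·1)/13 = 100·5.5/13 = 42.31.

42.3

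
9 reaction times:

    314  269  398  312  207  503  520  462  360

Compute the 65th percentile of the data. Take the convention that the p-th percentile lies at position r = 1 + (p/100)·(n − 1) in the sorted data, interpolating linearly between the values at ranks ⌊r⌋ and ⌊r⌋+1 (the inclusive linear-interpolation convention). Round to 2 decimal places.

Sorted: 207, 269, 312, 314, 360, 398, 462, 503, 520.
n = 9.
r = 1 + (65/100)·(9 − 1) = 1 + 5.2 = 6.2.
Rank 6 is 398 and rank 7 is 462.
Interpolate: 398 + 0.2·(462 − 398) = 398 + 0.2·64 = 410.8.

410.80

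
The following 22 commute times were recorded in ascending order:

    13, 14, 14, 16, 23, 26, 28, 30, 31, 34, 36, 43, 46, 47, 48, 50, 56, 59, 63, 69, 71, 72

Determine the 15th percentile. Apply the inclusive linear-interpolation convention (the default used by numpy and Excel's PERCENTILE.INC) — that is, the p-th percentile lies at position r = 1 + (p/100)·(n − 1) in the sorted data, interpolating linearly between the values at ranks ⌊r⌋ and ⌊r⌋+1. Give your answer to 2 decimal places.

17.05

n = 22.
r = 1 + (15/100)·(22 − 1) = 1 + 3.15 = 4.15.
Rank 4 is 16 and rank 5 is 23.
Interpolate: 16 + 0.15·(23 − 16) = 16 + 0.15·7 = 17.05.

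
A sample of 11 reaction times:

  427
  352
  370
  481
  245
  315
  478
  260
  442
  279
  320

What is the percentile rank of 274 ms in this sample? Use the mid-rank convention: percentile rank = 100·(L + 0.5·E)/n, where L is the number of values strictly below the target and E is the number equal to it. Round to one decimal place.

18.2

Sorted: 245, 260, 279, 315, 320, 352, 370, 427, 442, 478, 481.
Count below 274: L = 2; count equal: E = 0; n = 11.
Percentile rank = 100·(2 + 0.5·0)/11 = 100·2/11 = 18.18.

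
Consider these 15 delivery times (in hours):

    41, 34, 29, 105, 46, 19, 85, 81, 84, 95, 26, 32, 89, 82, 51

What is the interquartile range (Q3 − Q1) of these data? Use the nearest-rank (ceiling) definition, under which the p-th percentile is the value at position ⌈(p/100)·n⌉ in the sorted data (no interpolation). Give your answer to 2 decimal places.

Sorted: 19, 26, 29, 32, 34, 41, 46, 51, 81, 82, 84, 85, 89, 95, 105.
n = 15.
P25: rank ⌈25/100·15⌉ = 4 → 32.
P75: rank ⌈75/100·15⌉ = 12 → 85.
Difference: 85 − 32 = 53.

53.00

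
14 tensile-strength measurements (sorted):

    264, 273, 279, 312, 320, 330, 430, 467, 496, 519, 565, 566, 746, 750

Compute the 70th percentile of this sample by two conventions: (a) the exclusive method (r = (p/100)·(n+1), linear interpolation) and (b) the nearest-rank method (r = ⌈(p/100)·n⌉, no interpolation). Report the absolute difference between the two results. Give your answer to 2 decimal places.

23.00

n = 14.
(a) r = 10.5; between ranks 10 (519) and 11 (565): 542.
(b) the nearest-rank method: rank 10 → 519.
|542 − 519| = 23.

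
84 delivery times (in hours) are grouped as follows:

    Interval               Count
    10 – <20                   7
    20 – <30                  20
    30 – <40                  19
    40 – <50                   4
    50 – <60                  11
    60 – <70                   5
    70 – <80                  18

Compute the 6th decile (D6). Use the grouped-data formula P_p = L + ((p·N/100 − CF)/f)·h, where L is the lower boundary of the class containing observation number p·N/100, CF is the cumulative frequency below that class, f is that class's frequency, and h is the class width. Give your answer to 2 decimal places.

N = 84; target position k = 60/100 · 84 = 50.4.
Cumulative frequencies: 7, 27, 46, 50, 61, 66, 84.
Observation 50.4 falls in the class 50 – <60.
L = 50, CF = 50, f = 11, h = 10.
P60 = 50 + ((50.4 − 50)/11)·10 = 50 + 0.363636 = 50.3636.

50.36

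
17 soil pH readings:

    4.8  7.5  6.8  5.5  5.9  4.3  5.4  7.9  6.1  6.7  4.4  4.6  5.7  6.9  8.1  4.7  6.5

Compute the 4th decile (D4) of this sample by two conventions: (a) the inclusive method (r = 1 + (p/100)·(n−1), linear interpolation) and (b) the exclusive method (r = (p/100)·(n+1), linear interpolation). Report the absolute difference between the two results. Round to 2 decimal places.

Sorted: 4.3, 4.4, 4.6, 4.7, 4.8, 5.4, 5.5, 5.7, 5.9, 6.1, 6.5, 6.7, 6.8, 6.9, 7.5, 7.9, 8.1.
n = 17.
(a) r = 7.4; between ranks 7 (5.5) and 8 (5.7): 5.58.
(b) r = 7.2; between ranks 7 (5.5) and 8 (5.7): 5.54.
|5.58 − 5.54| = 0.04.

0.04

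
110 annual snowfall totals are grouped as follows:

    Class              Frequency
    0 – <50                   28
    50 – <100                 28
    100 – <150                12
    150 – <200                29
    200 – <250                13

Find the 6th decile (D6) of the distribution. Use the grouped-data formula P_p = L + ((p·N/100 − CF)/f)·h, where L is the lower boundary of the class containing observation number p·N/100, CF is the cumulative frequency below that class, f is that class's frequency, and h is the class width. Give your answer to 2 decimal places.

141.67

N = 110; target position k = 60/100 · 110 = 66.
Cumulative frequencies: 28, 56, 68, 97, 110.
Observation 66 falls in the class 100 – <150.
L = 100, CF = 56, f = 12, h = 50.
P60 = 100 + ((66 − 56)/12)·50 = 100 + 41.6667 = 141.667.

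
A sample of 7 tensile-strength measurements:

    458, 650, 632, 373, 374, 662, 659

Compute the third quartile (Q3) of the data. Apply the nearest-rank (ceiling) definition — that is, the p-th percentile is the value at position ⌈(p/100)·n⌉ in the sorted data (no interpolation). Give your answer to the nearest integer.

659

Sorted: 373, 374, 458, 632, 650, 659, 662.
n = 7.
Position = ⌈75/100 · 7⌉ = ⌈5.25⌉ = 6.
The value at rank 6 is 659.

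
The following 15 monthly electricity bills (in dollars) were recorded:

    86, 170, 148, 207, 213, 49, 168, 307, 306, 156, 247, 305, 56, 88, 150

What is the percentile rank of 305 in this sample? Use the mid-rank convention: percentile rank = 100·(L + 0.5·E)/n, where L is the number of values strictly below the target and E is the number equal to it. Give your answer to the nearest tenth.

83.3

Sorted: 49, 56, 86, 88, 148, 150, 156, 168, 170, 207, 213, 247, 305, 306, 307.
Count below 305: L = 12; count equal: E = 1; n = 15.
Percentile rank = 100·(12 + 0.5·1)/15 = 100·12.5/15 = 83.33.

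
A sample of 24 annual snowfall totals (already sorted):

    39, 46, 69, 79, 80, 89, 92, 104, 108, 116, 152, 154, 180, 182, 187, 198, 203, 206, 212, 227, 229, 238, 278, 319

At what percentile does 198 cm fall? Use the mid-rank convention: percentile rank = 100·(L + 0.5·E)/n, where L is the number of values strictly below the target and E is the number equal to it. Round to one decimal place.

64.6

Count below 198: L = 15; count equal: E = 1; n = 24.
Percentile rank = 100·(15 + 0.5·1)/24 = 100·15.5/24 = 64.58.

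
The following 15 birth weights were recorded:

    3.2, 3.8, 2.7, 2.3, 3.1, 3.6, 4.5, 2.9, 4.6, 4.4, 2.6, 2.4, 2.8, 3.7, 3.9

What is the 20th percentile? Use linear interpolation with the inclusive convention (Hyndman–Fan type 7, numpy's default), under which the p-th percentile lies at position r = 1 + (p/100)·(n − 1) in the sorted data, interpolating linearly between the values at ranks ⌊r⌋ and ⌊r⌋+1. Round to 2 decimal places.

2.68

Sorted: 2.3, 2.4, 2.6, 2.7, 2.8, 2.9, 3.1, 3.2, 3.6, 3.7, 3.8, 3.9, 4.4, 4.5, 4.6.
n = 15.
r = 1 + (20/100)·(15 − 1) = 1 + 2.8 = 3.8.
Rank 3 is 2.6 and rank 4 is 2.7.
Interpolate: 2.6 + 0.8·(2.7 − 2.6) = 2.6 + 0.8·0.1 = 2.68.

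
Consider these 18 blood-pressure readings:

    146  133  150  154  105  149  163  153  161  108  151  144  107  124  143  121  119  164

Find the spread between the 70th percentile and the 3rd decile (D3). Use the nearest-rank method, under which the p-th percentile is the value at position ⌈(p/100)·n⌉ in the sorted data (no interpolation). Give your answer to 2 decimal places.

Sorted: 105, 107, 108, 119, 121, 124, 133, 143, 144, 146, 149, 150, 151, 153, 154, 161, 163, 164.
n = 18.
P30: rank ⌈30/100·18⌉ = 6 → 124.
P70: rank ⌈70/100·18⌉ = 13 → 151.
Difference: 151 − 124 = 27.

27.00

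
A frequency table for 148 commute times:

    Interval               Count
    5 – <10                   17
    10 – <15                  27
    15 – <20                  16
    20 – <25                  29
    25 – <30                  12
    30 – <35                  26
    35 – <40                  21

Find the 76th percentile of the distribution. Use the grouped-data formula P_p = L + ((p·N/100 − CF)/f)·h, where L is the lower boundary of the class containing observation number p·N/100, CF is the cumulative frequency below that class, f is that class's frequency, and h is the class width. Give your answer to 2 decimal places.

N = 148; target position k = 76/100 · 148 = 112.48.
Cumulative frequencies: 17, 44, 60, 89, 101, 127, 148.
Observation 112.48 falls in the class 30 – <35.
L = 30, CF = 101, f = 26, h = 5.
P76 = 30 + ((112.48 − 101)/26)·5 = 30 + 2.20769 = 32.2077.

32.21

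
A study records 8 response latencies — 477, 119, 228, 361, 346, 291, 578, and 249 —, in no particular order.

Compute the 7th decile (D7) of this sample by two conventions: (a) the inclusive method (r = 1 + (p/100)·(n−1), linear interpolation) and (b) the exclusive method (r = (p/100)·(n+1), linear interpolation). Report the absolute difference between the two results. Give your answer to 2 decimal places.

36.30

Sorted: 119, 228, 249, 291, 346, 361, 477, 578.
n = 8.
(a) r = 5.9; between ranks 5 (346) and 6 (361): 359.5.
(b) r = 6.3; between ranks 6 (361) and 7 (477): 395.8.
|359.5 − 395.8| = 36.3.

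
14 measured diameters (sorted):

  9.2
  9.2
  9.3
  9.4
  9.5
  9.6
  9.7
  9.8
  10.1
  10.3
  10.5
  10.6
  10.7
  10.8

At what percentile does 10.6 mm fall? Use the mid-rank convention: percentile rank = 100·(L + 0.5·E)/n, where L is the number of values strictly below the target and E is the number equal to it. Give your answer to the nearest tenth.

Count below 10.6: L = 11; count equal: E = 1; n = 14.
Percentile rank = 100·(11 + 0.5·1)/14 = 100·11.5/14 = 82.14.

82.1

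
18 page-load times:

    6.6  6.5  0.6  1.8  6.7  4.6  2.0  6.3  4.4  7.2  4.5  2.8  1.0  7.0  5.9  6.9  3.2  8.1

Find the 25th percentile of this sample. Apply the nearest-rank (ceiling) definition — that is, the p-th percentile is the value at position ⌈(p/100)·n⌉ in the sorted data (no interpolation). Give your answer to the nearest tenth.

2.8

Sorted: 0.6, 1.0, 1.8, 2.0, 2.8, 3.2, 4.4, 4.5, 4.6, 5.9, 6.3, 6.5, 6.6, 6.7, 6.9, 7.0, 7.2, 8.1.
n = 18.
Position = ⌈25/100 · 18⌉ = ⌈4.5⌉ = 5.
The value at rank 5 is 2.8.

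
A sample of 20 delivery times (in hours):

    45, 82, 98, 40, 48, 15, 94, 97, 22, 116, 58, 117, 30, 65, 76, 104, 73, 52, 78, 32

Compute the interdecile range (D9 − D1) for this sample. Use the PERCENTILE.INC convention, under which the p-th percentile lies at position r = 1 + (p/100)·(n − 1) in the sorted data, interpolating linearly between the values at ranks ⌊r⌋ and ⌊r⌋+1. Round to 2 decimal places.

76.00

Sorted: 15, 22, 30, 32, 40, 45, 48, 52, 58, 65, 73, 76, 78, 82, 94, 97, 98, 104, 116, 117.
n = 20.
P10: r = 2.9; ranks 2–3 are 22, 30; interpolating gives 29.2.
P90: r = 18.1; ranks 18–19 are 104, 116; interpolating gives 105.2.
Difference: 105.2 − 29.2 = 76.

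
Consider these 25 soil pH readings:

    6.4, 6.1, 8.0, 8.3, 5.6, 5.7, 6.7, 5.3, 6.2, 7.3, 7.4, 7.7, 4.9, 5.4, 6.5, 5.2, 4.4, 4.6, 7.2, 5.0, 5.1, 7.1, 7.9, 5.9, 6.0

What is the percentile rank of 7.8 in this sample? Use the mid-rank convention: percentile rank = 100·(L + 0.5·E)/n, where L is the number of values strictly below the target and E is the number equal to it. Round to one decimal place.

Sorted: 4.4, 4.6, 4.9, 5.0, 5.1, 5.2, 5.3, 5.4, 5.6, 5.7, 5.9, 6.0, 6.1, 6.2, 6.4, 6.5, 6.7, 7.1, 7.2, 7.3, 7.4, 7.7, 7.9, 8.0, 8.3.
Count below 7.8: L = 22; count equal: E = 0; n = 25.
Percentile rank = 100·(22 + 0.5·0)/25 = 100·22/25 = 88.

88.0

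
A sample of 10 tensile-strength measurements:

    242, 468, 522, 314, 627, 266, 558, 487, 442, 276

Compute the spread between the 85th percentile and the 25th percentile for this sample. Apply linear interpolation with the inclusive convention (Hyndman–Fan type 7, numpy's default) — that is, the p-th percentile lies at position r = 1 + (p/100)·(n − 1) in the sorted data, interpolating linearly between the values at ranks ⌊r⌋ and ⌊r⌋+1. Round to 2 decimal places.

259.90

Sorted: 242, 266, 276, 314, 442, 468, 487, 522, 558, 627.
n = 10.
P25: r = 3.25; ranks 3–4 are 276, 314; interpolating gives 285.5.
P85: r = 8.65; ranks 8–9 are 522, 558; interpolating gives 545.4.
Difference: 545.4 − 285.5 = 259.9.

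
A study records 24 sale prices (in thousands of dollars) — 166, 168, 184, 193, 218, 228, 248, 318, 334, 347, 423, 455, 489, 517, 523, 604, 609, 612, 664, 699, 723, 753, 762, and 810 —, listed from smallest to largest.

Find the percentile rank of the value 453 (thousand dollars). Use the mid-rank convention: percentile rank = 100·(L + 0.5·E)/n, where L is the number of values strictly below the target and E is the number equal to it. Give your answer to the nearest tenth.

45.8

Count below 453: L = 11; count equal: E = 0; n = 24.
Percentile rank = 100·(11 + 0.5·0)/24 = 100·11/24 = 45.83.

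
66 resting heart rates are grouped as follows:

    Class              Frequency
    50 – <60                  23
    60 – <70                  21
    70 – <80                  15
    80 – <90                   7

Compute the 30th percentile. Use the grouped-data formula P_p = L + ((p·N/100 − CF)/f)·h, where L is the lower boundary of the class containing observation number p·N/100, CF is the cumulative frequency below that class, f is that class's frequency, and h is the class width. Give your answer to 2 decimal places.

58.61

N = 66; target position k = 30/100 · 66 = 19.8.
Cumulative frequencies: 23, 44, 59, 66.
Observation 19.8 falls in the class 50 – <60.
L = 50, CF = 0, f = 23, h = 10.
P30 = 50 + ((19.8 − 0)/23)·10 = 50 + 8.6087 = 58.6087.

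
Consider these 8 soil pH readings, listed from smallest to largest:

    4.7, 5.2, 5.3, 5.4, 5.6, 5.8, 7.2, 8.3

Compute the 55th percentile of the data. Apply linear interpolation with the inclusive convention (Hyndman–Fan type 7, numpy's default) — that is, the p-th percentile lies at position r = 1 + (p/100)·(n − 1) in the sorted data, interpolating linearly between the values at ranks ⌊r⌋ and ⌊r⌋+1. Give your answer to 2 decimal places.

n = 8.
r = 1 + (55/100)·(8 − 1) = 1 + 3.85 = 4.85.
Rank 4 is 5.4 and rank 5 is 5.6.
Interpolate: 5.4 + 0.85·(5.6 − 5.4) = 5.4 + 0.85·0.2 = 5.57.

5.57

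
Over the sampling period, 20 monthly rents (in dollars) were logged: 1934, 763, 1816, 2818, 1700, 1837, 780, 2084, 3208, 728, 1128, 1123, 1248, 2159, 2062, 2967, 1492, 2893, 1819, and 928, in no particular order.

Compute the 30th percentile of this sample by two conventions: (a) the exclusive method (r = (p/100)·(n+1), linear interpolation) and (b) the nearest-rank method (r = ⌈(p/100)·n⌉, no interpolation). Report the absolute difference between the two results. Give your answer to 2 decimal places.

36.00

Sorted: 728, 763, 780, 928, 1123, 1128, 1248, 1492, 1700, 1816, 1819, 1837, 1934, 2062, 2084, 2159, 2818, 2893, 2967, 3208.
n = 20.
(a) r = 6.3; between ranks 6 (1128) and 7 (1248): 1164.
(b) the nearest-rank method: rank 6 → 1128.
|1164 − 1128| = 36.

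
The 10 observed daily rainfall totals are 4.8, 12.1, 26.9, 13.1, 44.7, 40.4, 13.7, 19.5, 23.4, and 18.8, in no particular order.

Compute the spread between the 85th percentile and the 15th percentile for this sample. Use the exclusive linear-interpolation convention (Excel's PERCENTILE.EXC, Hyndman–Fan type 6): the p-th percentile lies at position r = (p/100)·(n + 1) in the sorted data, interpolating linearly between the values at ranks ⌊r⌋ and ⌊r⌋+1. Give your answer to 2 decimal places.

Sorted: 4.8, 12.1, 13.1, 13.7, 18.8, 19.5, 23.4, 26.9, 40.4, 44.7.
n = 10.
P15: r = 1.65; ranks 1–2 are 4.8, 12.1; interpolating gives 9.545.
P85: r = 9.35; ranks 9–10 are 40.4, 44.7; interpolating gives 41.905.
Difference: 41.905 − 9.545 = 32.36.

32.36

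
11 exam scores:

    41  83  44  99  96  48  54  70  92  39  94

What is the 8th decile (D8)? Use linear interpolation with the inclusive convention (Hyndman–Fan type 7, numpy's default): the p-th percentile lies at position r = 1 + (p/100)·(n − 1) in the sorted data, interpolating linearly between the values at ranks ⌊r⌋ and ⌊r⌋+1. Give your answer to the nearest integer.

94

Sorted: 39, 41, 44, 48, 54, 70, 83, 92, 94, 96, 99.
n = 11.
r = 1 + (80/100)·(11 − 1) = 1 + 8 = 9.
r is an integer, so P80 is the value at rank 9: 94.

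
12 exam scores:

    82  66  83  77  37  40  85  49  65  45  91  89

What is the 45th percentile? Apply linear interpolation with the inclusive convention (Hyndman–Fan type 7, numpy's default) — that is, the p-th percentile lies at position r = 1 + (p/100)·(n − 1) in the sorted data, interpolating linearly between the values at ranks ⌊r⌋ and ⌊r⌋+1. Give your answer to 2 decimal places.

Sorted: 37, 40, 45, 49, 65, 66, 77, 82, 83, 85, 89, 91.
n = 12.
r = 1 + (45/100)·(12 − 1) = 1 + 4.95 = 5.95.
Rank 5 is 65 and rank 6 is 66.
Interpolate: 65 + 0.95·(66 − 65) = 65 + 0.95·1 = 65.95.

65.95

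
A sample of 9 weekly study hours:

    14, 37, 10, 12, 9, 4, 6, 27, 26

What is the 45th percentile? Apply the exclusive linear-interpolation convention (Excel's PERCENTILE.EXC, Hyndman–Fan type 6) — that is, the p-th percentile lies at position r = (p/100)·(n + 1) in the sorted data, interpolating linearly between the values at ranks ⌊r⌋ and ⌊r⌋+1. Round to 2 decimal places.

11.00

Sorted: 4, 6, 9, 10, 12, 14, 26, 27, 37.
n = 9.
r = (45/100)·(9 + 1) = 4.5.
Rank 4 is 10 and rank 5 is 12.
Interpolate: 10 + 0.5·(12 − 10) = 10 + 0.5·2 = 11.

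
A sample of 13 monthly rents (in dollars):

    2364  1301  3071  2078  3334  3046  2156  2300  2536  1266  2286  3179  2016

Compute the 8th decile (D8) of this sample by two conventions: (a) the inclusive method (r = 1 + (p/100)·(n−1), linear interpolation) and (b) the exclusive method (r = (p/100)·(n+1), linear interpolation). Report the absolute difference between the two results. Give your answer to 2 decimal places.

Sorted: 1266, 1301, 2016, 2078, 2156, 2286, 2300, 2364, 2536, 3046, 3071, 3179, 3334.
n = 13.
(a) r = 10.6; between ranks 10 (3046) and 11 (3071): 3061.
(b) r = 11.2; between ranks 11 (3071) and 12 (3179): 3092.6.
|3061 − 3092.6| = 31.6.

31.60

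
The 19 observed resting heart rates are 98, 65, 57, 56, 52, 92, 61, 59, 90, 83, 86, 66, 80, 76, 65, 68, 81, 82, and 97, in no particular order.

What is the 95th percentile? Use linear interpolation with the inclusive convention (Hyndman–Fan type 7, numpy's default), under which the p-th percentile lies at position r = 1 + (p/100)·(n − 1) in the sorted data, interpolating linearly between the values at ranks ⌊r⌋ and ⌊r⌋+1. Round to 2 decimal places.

97.10

Sorted: 52, 56, 57, 59, 61, 65, 65, 66, 68, 76, 80, 81, 82, 83, 86, 90, 92, 97, 98.
n = 19.
r = 1 + (95/100)·(19 − 1) = 1 + 17.1 = 18.1.
Rank 18 is 97 and rank 19 is 98.
Interpolate: 97 + 0.1·(98 − 97) = 97 + 0.1·1 = 97.1.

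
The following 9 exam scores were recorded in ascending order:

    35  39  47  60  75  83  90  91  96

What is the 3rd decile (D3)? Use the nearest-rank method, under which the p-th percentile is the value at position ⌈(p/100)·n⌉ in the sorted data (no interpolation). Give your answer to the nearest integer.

47

n = 9.
Position = ⌈30/100 · 9⌉ = ⌈2.7⌉ = 3.
The value at rank 3 is 47.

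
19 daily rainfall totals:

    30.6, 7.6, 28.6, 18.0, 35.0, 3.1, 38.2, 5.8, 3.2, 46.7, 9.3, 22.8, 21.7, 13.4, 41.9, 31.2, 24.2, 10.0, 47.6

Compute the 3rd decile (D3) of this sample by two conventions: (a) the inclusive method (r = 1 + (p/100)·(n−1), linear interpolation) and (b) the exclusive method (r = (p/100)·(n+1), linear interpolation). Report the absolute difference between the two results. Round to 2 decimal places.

1.36

Sorted: 3.1, 3.2, 5.8, 7.6, 9.3, 10.0, 13.4, 18.0, 21.7, 22.8, 24.2, 28.6, 30.6, 31.2, 35.0, 38.2, 41.9, 46.7, 47.6.
n = 19.
(a) r = 6.4; between ranks 6 (10.0) and 7 (13.4): 11.36.
(b) r = 6 → value at rank 6 = 10.
|11.36 − 10| = 1.36.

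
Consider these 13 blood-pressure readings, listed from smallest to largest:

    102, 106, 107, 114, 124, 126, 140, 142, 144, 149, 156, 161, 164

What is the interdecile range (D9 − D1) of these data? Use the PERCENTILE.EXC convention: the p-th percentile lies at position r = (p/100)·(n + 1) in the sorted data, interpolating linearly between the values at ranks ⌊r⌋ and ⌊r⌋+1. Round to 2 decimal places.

59.20

n = 13.
P10: r = 1.4; ranks 1–2 are 102, 106; interpolating gives 103.6.
P90: r = 12.6; ranks 12–13 are 161, 164; interpolating gives 162.8.
Difference: 162.8 − 103.6 = 59.2.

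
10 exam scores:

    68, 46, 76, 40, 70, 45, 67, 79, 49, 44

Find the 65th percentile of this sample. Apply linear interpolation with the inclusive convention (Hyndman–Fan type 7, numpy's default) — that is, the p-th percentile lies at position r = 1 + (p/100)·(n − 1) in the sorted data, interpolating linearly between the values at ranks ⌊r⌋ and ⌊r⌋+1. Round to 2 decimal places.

Sorted: 40, 44, 45, 46, 49, 67, 68, 70, 76, 79.
n = 10.
r = 1 + (65/100)·(10 − 1) = 1 + 5.85 = 6.85.
Rank 6 is 67 and rank 7 is 68.
Interpolate: 67 + 0.85·(68 − 67) = 67 + 0.85·1 = 67.85.

67.85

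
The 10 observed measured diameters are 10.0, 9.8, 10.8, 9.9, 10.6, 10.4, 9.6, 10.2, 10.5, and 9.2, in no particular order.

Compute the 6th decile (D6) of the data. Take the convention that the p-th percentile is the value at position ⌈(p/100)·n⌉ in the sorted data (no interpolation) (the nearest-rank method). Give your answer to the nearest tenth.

Sorted: 9.2, 9.6, 9.8, 9.9, 10.0, 10.2, 10.4, 10.5, 10.6, 10.8.
n = 10.
Position = ⌈60/100 · 10⌉ = ⌈6⌉ = 6.
The value at rank 6 is 10.2.

10.2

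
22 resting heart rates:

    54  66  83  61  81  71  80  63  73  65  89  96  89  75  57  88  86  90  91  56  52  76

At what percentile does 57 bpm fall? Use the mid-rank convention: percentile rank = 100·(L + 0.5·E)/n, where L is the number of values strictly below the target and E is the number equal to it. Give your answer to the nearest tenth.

15.9

Sorted: 52, 54, 56, 57, 61, 63, 65, 66, 71, 73, 75, 76, 80, 81, 83, 86, 88, 89, 89, 90, 91, 96.
Count below 57: L = 3; count equal: E = 1; n = 22.
Percentile rank = 100·(3 + 0.5·1)/22 = 100·3.5/22 = 15.91.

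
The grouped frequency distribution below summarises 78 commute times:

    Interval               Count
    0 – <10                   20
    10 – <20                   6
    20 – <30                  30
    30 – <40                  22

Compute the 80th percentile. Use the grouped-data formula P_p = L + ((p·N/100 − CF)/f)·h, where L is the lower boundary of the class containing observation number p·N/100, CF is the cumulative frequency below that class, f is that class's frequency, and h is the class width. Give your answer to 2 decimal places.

N = 78; target position k = 80/100 · 78 = 62.4.
Cumulative frequencies: 20, 26, 56, 78.
Observation 62.4 falls in the class 30 – <40.
L = 30, CF = 56, f = 22, h = 10.
P80 = 30 + ((62.4 − 56)/22)·10 = 30 + 2.90909 = 32.9091.

32.91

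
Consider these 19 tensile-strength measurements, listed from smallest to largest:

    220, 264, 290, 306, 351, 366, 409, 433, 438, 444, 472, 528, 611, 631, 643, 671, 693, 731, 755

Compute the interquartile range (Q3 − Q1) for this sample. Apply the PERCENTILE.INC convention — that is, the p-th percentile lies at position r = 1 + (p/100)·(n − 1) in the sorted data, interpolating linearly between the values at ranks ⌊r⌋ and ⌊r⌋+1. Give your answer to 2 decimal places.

n = 19.
P25: r = 5.5; ranks 5–6 are 351, 366; interpolating gives 358.5.
P75: r = 14.5; ranks 14–15 are 631, 643; interpolating gives 637.
Difference: 637 − 358.5 = 278.5.

278.50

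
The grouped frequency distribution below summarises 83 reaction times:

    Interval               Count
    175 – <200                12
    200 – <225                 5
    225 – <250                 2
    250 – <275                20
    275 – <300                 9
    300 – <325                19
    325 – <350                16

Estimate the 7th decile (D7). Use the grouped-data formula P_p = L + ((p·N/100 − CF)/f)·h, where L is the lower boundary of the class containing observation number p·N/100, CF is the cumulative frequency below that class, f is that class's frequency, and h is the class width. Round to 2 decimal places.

N = 83; target position k = 70/100 · 83 = 58.1.
Cumulative frequencies: 12, 17, 19, 39, 48, 67, 83.
Observation 58.1 falls in the class 300 – <325.
L = 300, CF = 48, f = 19, h = 25.
P70 = 300 + ((58.1 − 48)/19)·25 = 300 + 13.2895 = 313.289.

313.29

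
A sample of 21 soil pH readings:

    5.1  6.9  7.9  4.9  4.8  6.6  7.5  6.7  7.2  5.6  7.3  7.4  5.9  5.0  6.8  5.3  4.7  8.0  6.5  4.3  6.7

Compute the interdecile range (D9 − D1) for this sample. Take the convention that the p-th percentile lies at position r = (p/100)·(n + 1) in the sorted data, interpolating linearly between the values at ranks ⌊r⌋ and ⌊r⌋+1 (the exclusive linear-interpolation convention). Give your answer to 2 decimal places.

Sorted: 4.3, 4.7, 4.8, 4.9, 5.0, 5.1, 5.3, 5.6, 5.9, 6.5, 6.6, 6.7, 6.7, 6.8, 6.9, 7.2, 7.3, 7.4, 7.5, 7.9, 8.0.
n = 21.
P10: r = 2.2; ranks 2–3 are 4.7, 4.8; interpolating gives 4.72.
P90: r = 19.8; ranks 19–20 are 7.5, 7.9; interpolating gives 7.82.
Difference: 7.82 − 4.72 = 3.1.

3.10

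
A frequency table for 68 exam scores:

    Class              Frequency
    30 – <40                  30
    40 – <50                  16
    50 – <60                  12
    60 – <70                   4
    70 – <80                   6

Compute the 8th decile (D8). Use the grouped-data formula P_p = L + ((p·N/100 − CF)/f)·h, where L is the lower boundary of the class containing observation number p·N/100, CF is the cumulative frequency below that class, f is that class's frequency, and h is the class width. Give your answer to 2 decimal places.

N = 68; target position k = 80/100 · 68 = 54.4.
Cumulative frequencies: 30, 46, 58, 62, 68.
Observation 54.4 falls in the class 50 – <60.
L = 50, CF = 46, f = 12, h = 10.
P80 = 50 + ((54.4 − 46)/12)·10 = 50 + 7 = 57.

57.00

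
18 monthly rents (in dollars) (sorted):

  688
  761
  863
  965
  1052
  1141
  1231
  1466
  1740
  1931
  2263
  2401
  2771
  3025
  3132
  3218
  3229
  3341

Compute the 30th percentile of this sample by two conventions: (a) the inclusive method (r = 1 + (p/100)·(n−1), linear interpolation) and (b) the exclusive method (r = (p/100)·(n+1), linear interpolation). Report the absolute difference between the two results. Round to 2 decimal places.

n = 18.
(a) r = 6.1; between ranks 6 (1141) and 7 (1231): 1150.
(b) r = 5.7; between ranks 5 (1052) and 6 (1141): 1114.3.
|1150 − 1114.3| = 35.7.

35.70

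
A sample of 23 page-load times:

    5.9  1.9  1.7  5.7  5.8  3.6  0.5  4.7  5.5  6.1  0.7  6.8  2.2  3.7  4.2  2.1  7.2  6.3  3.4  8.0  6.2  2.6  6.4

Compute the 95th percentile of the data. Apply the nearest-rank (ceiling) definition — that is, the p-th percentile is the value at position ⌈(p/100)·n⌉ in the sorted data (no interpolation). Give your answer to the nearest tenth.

Sorted: 0.5, 0.7, 1.7, 1.9, 2.1, 2.2, 2.6, 3.4, 3.6, 3.7, 4.2, 4.7, 5.5, 5.7, 5.8, 5.9, 6.1, 6.2, 6.3, 6.4, 6.8, 7.2, 8.0.
n = 23.
Position = ⌈95/100 · 23⌉ = ⌈21.85⌉ = 22.
The value at rank 22 is 7.2.

7.2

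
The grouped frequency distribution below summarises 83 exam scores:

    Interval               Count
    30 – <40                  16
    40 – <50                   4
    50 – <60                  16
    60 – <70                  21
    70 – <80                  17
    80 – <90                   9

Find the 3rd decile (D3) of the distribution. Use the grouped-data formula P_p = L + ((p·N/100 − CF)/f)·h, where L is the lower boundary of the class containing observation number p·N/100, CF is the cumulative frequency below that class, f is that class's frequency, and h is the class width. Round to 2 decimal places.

53.06

N = 83; target position k = 30/100 · 83 = 24.9.
Cumulative frequencies: 16, 20, 36, 57, 74, 83.
Observation 24.9 falls in the class 50 – <60.
L = 50, CF = 20, f = 16, h = 10.
P30 = 50 + ((24.9 − 20)/16)·10 = 50 + 3.0625 = 53.0625.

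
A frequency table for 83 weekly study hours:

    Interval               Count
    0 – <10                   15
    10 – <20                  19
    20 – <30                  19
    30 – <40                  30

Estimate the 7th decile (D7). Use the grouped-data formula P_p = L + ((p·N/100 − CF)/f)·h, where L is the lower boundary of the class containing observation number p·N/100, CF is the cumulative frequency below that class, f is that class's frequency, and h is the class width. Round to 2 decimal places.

N = 83; target position k = 70/100 · 83 = 58.1.
Cumulative frequencies: 15, 34, 53, 83.
Observation 58.1 falls in the class 30 – <40.
L = 30, CF = 53, f = 30, h = 10.
P70 = 30 + ((58.1 − 53)/30)·10 = 30 + 1.7 = 31.7.

31.70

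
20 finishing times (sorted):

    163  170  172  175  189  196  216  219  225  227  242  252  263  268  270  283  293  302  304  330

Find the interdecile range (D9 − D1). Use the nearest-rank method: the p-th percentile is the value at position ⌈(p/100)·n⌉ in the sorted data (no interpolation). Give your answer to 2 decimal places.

132.00

n = 20.
P10: rank ⌈10/100·20⌉ = 2 → 170.
P90: rank ⌈90/100·20⌉ = 18 → 302.
Difference: 302 − 170 = 132.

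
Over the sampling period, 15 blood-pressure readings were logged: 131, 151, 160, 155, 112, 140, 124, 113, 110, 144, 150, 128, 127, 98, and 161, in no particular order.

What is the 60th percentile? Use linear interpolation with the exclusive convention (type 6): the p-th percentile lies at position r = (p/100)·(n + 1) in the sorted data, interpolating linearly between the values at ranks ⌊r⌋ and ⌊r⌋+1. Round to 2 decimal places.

142.40

Sorted: 98, 110, 112, 113, 124, 127, 128, 131, 140, 144, 150, 151, 155, 160, 161.
n = 15.
r = (60/100)·(15 + 1) = 9.6.
Rank 9 is 140 and rank 10 is 144.
Interpolate: 140 + 0.6·(144 − 140) = 140 + 0.6·4 = 142.4.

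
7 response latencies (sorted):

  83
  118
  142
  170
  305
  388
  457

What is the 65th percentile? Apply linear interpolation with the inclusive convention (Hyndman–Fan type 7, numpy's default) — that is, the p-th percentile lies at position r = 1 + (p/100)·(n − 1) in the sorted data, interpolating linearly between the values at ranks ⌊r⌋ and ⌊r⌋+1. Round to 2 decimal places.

n = 7.
r = 1 + (65/100)·(7 − 1) = 1 + 3.9 = 4.9.
Rank 4 is 170 and rank 5 is 305.
Interpolate: 170 + 0.9·(305 − 170) = 170 + 0.9·135 = 291.5.

291.50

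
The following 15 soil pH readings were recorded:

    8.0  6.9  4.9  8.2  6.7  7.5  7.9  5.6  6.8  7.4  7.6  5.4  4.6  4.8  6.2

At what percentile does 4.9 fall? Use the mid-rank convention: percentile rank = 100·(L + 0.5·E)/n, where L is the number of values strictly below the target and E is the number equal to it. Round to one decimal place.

16.7

Sorted: 4.6, 4.8, 4.9, 5.4, 5.6, 6.2, 6.7, 6.8, 6.9, 7.4, 7.5, 7.6, 7.9, 8.0, 8.2.
Count below 4.9: L = 2; count equal: E = 1; n = 15.
Percentile rank = 100·(2 + 0.5·1)/15 = 100·2.5/15 = 16.67.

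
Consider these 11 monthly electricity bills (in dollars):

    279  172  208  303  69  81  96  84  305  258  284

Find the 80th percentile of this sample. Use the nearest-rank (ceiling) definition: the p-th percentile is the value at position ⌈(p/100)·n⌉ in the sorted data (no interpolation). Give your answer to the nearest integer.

Sorted: 69, 81, 84, 96, 172, 208, 258, 279, 284, 303, 305.
n = 11.
Position = ⌈80/100 · 11⌉ = ⌈8.8⌉ = 9.
The value at rank 9 is 284.

284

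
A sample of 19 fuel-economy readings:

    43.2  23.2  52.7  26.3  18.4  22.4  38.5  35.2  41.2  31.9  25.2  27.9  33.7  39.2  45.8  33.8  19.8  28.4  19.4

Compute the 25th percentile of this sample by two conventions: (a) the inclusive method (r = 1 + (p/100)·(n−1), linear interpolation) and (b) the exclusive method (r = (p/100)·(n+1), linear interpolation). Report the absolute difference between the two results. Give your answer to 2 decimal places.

1.00

Sorted: 18.4, 19.4, 19.8, 22.4, 23.2, 25.2, 26.3, 27.9, 28.4, 31.9, 33.7, 33.8, 35.2, 38.5, 39.2, 41.2, 43.2, 45.8, 52.7.
n = 19.
(a) r = 5.5; between ranks 5 (23.2) and 6 (25.2): 24.2.
(b) r = 5 → value at rank 5 = 23.2.
|24.2 − 23.2| = 1.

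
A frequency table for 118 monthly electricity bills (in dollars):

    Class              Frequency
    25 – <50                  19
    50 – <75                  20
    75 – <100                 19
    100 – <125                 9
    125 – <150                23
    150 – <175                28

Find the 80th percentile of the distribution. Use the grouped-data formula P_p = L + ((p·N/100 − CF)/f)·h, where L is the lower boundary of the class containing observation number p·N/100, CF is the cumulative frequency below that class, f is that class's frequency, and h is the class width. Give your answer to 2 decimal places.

N = 118; target position k = 80/100 · 118 = 94.4.
Cumulative frequencies: 19, 39, 58, 67, 90, 118.
Observation 94.4 falls in the class 150 – <175.
L = 150, CF = 90, f = 28, h = 25.
P80 = 150 + ((94.4 − 90)/28)·25 = 150 + 3.92857 = 153.929.

153.93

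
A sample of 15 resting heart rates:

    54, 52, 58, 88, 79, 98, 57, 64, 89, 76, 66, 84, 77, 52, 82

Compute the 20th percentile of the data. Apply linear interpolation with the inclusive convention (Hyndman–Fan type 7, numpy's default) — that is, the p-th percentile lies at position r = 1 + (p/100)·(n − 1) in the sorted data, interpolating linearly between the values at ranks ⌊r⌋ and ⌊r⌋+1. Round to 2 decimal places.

56.40

Sorted: 52, 52, 54, 57, 58, 64, 66, 76, 77, 79, 82, 84, 88, 89, 98.
n = 15.
r = 1 + (20/100)·(15 − 1) = 1 + 2.8 = 3.8.
Rank 3 is 54 and rank 4 is 57.
Interpolate: 54 + 0.8·(57 − 54) = 54 + 0.8·3 = 56.4.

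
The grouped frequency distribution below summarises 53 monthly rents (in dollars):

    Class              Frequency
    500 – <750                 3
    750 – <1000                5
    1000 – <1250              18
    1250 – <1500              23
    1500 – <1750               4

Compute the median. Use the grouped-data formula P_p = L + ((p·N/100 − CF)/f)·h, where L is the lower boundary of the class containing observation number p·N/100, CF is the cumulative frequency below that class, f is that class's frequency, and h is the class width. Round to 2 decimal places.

N = 53; target position k = 50/100 · 53 = 26.5.
Cumulative frequencies: 3, 8, 26, 49, 53.
Observation 26.5 falls in the class 1250 – <1500.
L = 1250, CF = 26, f = 23, h = 250.
P50 = 1250 + ((26.5 − 26)/23)·250 = 1250 + 5.43478 = 1255.43.

1255.43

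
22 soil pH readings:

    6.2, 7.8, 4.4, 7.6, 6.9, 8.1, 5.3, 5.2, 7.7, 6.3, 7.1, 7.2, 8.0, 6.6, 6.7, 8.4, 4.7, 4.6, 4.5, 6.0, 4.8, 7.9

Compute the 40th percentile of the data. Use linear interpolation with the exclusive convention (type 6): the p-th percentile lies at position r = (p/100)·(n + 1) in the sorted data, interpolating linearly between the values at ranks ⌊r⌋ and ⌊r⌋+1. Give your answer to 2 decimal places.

Sorted: 4.4, 4.5, 4.6, 4.7, 4.8, 5.2, 5.3, 6.0, 6.2, 6.3, 6.6, 6.7, 6.9, 7.1, 7.2, 7.6, 7.7, 7.8, 7.9, 8.0, 8.1, 8.4.
n = 22.
r = (40/100)·(22 + 1) = 9.2.
Rank 9 is 6.2 and rank 10 is 6.3.
Interpolate: 6.2 + 0.2·(6.3 − 6.2) = 6.2 + 0.2·0.1 = 6.22.

6.22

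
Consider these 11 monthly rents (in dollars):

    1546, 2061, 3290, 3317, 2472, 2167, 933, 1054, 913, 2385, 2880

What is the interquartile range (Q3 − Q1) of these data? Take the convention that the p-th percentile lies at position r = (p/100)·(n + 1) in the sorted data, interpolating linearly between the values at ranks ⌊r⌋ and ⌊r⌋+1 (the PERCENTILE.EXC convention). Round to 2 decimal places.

Sorted: 913, 933, 1054, 1546, 2061, 2167, 2385, 2472, 2880, 3290, 3317.
n = 11.
P25: r = 3 (integer) → 1054.
P75: r = 9 (integer) → 2880.
Difference: 2880 − 1054 = 1826.

1826.00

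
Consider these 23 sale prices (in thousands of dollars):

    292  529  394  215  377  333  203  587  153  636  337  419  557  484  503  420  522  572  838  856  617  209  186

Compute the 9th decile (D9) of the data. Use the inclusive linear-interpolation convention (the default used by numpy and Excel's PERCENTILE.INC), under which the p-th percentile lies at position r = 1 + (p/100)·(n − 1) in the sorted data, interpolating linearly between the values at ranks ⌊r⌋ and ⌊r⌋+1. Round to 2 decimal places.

632.20

Sorted: 153, 186, 203, 209, 215, 292, 333, 337, 377, 394, 419, 420, 484, 503, 522, 529, 557, 572, 587, 617, 636, 838, 856.
n = 23.
r = 1 + (90/100)·(23 − 1) = 1 + 19.8 = 20.8.
Rank 20 is 617 and rank 21 is 636.
Interpolate: 617 + 0.8·(636 − 617) = 617 + 0.8·19 = 632.2.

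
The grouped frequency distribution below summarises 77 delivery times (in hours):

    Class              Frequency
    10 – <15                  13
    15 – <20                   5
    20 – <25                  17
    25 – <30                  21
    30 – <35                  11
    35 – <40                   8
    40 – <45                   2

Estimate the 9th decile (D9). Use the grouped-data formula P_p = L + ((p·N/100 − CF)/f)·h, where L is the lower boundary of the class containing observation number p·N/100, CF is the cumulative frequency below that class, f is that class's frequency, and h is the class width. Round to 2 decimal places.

36.44

N = 77; target position k = 90/100 · 77 = 69.3.
Cumulative frequencies: 13, 18, 35, 56, 67, 75, 77.
Observation 69.3 falls in the class 35 – <40.
L = 35, CF = 67, f = 8, h = 5.
P90 = 35 + ((69.3 − 67)/8)·5 = 35 + 1.4375 = 36.4375.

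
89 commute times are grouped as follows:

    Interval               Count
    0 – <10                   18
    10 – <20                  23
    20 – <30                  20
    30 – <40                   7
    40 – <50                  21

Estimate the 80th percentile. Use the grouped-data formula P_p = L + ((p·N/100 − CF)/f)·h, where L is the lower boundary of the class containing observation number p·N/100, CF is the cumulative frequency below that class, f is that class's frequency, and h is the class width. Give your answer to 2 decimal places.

41.52

N = 89; target position k = 80/100 · 89 = 71.2.
Cumulative frequencies: 18, 41, 61, 68, 89.
Observation 71.2 falls in the class 40 – <50.
L = 40, CF = 68, f = 21, h = 10.
P80 = 40 + ((71.2 − 68)/21)·10 = 40 + 1.52381 = 41.5238.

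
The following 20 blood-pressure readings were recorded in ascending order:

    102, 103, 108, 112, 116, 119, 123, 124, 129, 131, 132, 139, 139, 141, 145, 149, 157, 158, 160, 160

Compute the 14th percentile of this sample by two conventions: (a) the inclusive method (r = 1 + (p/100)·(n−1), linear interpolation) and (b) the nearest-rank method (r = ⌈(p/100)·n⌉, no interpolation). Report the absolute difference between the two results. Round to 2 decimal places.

2.64

n = 20.
(a) r = 3.66; between ranks 3 (108) and 4 (112): 110.64.
(b) the nearest-rank method: rank 3 → 108.
|110.64 − 108| = 2.64.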